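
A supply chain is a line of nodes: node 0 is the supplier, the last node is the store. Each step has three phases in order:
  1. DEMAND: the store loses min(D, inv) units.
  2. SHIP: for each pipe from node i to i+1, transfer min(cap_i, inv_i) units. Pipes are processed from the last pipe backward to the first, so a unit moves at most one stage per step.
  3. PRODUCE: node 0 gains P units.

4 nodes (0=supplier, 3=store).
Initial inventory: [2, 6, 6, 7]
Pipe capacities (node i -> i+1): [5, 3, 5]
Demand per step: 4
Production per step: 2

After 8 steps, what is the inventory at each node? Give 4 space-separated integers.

Step 1: demand=4,sold=4 ship[2->3]=5 ship[1->2]=3 ship[0->1]=2 prod=2 -> inv=[2 5 4 8]
Step 2: demand=4,sold=4 ship[2->3]=4 ship[1->2]=3 ship[0->1]=2 prod=2 -> inv=[2 4 3 8]
Step 3: demand=4,sold=4 ship[2->3]=3 ship[1->2]=3 ship[0->1]=2 prod=2 -> inv=[2 3 3 7]
Step 4: demand=4,sold=4 ship[2->3]=3 ship[1->2]=3 ship[0->1]=2 prod=2 -> inv=[2 2 3 6]
Step 5: demand=4,sold=4 ship[2->3]=3 ship[1->2]=2 ship[0->1]=2 prod=2 -> inv=[2 2 2 5]
Step 6: demand=4,sold=4 ship[2->3]=2 ship[1->2]=2 ship[0->1]=2 prod=2 -> inv=[2 2 2 3]
Step 7: demand=4,sold=3 ship[2->3]=2 ship[1->2]=2 ship[0->1]=2 prod=2 -> inv=[2 2 2 2]
Step 8: demand=4,sold=2 ship[2->3]=2 ship[1->2]=2 ship[0->1]=2 prod=2 -> inv=[2 2 2 2]

2 2 2 2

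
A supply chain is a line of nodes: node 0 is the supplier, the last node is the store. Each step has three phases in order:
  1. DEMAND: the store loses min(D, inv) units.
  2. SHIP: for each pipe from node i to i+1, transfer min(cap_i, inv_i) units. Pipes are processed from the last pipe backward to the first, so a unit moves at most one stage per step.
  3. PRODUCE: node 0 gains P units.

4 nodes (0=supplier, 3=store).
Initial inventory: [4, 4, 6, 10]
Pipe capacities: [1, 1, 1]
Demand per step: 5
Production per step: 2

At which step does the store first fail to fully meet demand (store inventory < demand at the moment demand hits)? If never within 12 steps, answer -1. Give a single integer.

Step 1: demand=5,sold=5 ship[2->3]=1 ship[1->2]=1 ship[0->1]=1 prod=2 -> [5 4 6 6]
Step 2: demand=5,sold=5 ship[2->3]=1 ship[1->2]=1 ship[0->1]=1 prod=2 -> [6 4 6 2]
Step 3: demand=5,sold=2 ship[2->3]=1 ship[1->2]=1 ship[0->1]=1 prod=2 -> [7 4 6 1]
Step 4: demand=5,sold=1 ship[2->3]=1 ship[1->2]=1 ship[0->1]=1 prod=2 -> [8 4 6 1]
Step 5: demand=5,sold=1 ship[2->3]=1 ship[1->2]=1 ship[0->1]=1 prod=2 -> [9 4 6 1]
Step 6: demand=5,sold=1 ship[2->3]=1 ship[1->2]=1 ship[0->1]=1 prod=2 -> [10 4 6 1]
Step 7: demand=5,sold=1 ship[2->3]=1 ship[1->2]=1 ship[0->1]=1 prod=2 -> [11 4 6 1]
Step 8: demand=5,sold=1 ship[2->3]=1 ship[1->2]=1 ship[0->1]=1 prod=2 -> [12 4 6 1]
Step 9: demand=5,sold=1 ship[2->3]=1 ship[1->2]=1 ship[0->1]=1 prod=2 -> [13 4 6 1]
Step 10: demand=5,sold=1 ship[2->3]=1 ship[1->2]=1 ship[0->1]=1 prod=2 -> [14 4 6 1]
Step 11: demand=5,sold=1 ship[2->3]=1 ship[1->2]=1 ship[0->1]=1 prod=2 -> [15 4 6 1]
Step 12: demand=5,sold=1 ship[2->3]=1 ship[1->2]=1 ship[0->1]=1 prod=2 -> [16 4 6 1]
First stockout at step 3

3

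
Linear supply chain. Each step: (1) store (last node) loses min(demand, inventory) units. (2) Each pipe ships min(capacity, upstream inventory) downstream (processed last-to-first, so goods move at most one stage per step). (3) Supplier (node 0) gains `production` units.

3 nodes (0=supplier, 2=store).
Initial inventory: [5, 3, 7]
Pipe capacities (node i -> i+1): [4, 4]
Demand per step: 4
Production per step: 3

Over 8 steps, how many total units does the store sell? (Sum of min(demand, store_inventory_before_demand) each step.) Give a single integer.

Answer: 30

Derivation:
Step 1: sold=4 (running total=4) -> [4 4 6]
Step 2: sold=4 (running total=8) -> [3 4 6]
Step 3: sold=4 (running total=12) -> [3 3 6]
Step 4: sold=4 (running total=16) -> [3 3 5]
Step 5: sold=4 (running total=20) -> [3 3 4]
Step 6: sold=4 (running total=24) -> [3 3 3]
Step 7: sold=3 (running total=27) -> [3 3 3]
Step 8: sold=3 (running total=30) -> [3 3 3]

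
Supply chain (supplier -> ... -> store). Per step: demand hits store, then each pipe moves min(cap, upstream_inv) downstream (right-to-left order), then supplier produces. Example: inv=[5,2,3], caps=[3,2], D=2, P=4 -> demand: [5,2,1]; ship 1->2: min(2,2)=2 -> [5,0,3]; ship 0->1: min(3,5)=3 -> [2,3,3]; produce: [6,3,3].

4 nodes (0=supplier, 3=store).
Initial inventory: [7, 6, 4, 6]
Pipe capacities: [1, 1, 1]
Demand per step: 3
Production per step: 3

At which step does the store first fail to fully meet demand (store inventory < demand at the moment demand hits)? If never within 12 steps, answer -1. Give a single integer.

Step 1: demand=3,sold=3 ship[2->3]=1 ship[1->2]=1 ship[0->1]=1 prod=3 -> [9 6 4 4]
Step 2: demand=3,sold=3 ship[2->3]=1 ship[1->2]=1 ship[0->1]=1 prod=3 -> [11 6 4 2]
Step 3: demand=3,sold=2 ship[2->3]=1 ship[1->2]=1 ship[0->1]=1 prod=3 -> [13 6 4 1]
Step 4: demand=3,sold=1 ship[2->3]=1 ship[1->2]=1 ship[0->1]=1 prod=3 -> [15 6 4 1]
Step 5: demand=3,sold=1 ship[2->3]=1 ship[1->2]=1 ship[0->1]=1 prod=3 -> [17 6 4 1]
Step 6: demand=3,sold=1 ship[2->3]=1 ship[1->2]=1 ship[0->1]=1 prod=3 -> [19 6 4 1]
Step 7: demand=3,sold=1 ship[2->3]=1 ship[1->2]=1 ship[0->1]=1 prod=3 -> [21 6 4 1]
Step 8: demand=3,sold=1 ship[2->3]=1 ship[1->2]=1 ship[0->1]=1 prod=3 -> [23 6 4 1]
Step 9: demand=3,sold=1 ship[2->3]=1 ship[1->2]=1 ship[0->1]=1 prod=3 -> [25 6 4 1]
Step 10: demand=3,sold=1 ship[2->3]=1 ship[1->2]=1 ship[0->1]=1 prod=3 -> [27 6 4 1]
Step 11: demand=3,sold=1 ship[2->3]=1 ship[1->2]=1 ship[0->1]=1 prod=3 -> [29 6 4 1]
Step 12: demand=3,sold=1 ship[2->3]=1 ship[1->2]=1 ship[0->1]=1 prod=3 -> [31 6 4 1]
First stockout at step 3

3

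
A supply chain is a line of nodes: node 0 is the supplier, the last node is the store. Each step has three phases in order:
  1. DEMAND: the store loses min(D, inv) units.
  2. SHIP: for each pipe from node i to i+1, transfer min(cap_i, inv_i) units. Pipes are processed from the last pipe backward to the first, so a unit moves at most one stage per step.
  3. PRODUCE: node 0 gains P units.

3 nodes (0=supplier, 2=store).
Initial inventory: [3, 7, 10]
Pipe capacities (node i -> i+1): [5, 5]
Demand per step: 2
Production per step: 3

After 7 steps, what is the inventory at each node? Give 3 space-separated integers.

Step 1: demand=2,sold=2 ship[1->2]=5 ship[0->1]=3 prod=3 -> inv=[3 5 13]
Step 2: demand=2,sold=2 ship[1->2]=5 ship[0->1]=3 prod=3 -> inv=[3 3 16]
Step 3: demand=2,sold=2 ship[1->2]=3 ship[0->1]=3 prod=3 -> inv=[3 3 17]
Step 4: demand=2,sold=2 ship[1->2]=3 ship[0->1]=3 prod=3 -> inv=[3 3 18]
Step 5: demand=2,sold=2 ship[1->2]=3 ship[0->1]=3 prod=3 -> inv=[3 3 19]
Step 6: demand=2,sold=2 ship[1->2]=3 ship[0->1]=3 prod=3 -> inv=[3 3 20]
Step 7: demand=2,sold=2 ship[1->2]=3 ship[0->1]=3 prod=3 -> inv=[3 3 21]

3 3 21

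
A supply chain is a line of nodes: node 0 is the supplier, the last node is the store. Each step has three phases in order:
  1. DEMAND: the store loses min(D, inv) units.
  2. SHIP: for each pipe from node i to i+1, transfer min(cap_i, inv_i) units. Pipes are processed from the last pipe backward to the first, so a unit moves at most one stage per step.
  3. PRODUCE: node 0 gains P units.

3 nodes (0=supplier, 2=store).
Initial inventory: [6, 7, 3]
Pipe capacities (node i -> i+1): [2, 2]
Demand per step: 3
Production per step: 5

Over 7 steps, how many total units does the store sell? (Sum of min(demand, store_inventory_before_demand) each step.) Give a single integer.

Step 1: sold=3 (running total=3) -> [9 7 2]
Step 2: sold=2 (running total=5) -> [12 7 2]
Step 3: sold=2 (running total=7) -> [15 7 2]
Step 4: sold=2 (running total=9) -> [18 7 2]
Step 5: sold=2 (running total=11) -> [21 7 2]
Step 6: sold=2 (running total=13) -> [24 7 2]
Step 7: sold=2 (running total=15) -> [27 7 2]

Answer: 15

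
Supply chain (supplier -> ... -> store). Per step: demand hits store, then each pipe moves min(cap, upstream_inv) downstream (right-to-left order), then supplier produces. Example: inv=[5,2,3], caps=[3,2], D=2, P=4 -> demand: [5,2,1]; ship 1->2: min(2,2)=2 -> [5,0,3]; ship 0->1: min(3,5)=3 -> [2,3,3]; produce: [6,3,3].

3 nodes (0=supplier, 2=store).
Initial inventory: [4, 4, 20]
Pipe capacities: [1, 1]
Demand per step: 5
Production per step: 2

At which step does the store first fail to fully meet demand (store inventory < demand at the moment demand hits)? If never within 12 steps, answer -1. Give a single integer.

Step 1: demand=5,sold=5 ship[1->2]=1 ship[0->1]=1 prod=2 -> [5 4 16]
Step 2: demand=5,sold=5 ship[1->2]=1 ship[0->1]=1 prod=2 -> [6 4 12]
Step 3: demand=5,sold=5 ship[1->2]=1 ship[0->1]=1 prod=2 -> [7 4 8]
Step 4: demand=5,sold=5 ship[1->2]=1 ship[0->1]=1 prod=2 -> [8 4 4]
Step 5: demand=5,sold=4 ship[1->2]=1 ship[0->1]=1 prod=2 -> [9 4 1]
Step 6: demand=5,sold=1 ship[1->2]=1 ship[0->1]=1 prod=2 -> [10 4 1]
Step 7: demand=5,sold=1 ship[1->2]=1 ship[0->1]=1 prod=2 -> [11 4 1]
Step 8: demand=5,sold=1 ship[1->2]=1 ship[0->1]=1 prod=2 -> [12 4 1]
Step 9: demand=5,sold=1 ship[1->2]=1 ship[0->1]=1 prod=2 -> [13 4 1]
Step 10: demand=5,sold=1 ship[1->2]=1 ship[0->1]=1 prod=2 -> [14 4 1]
Step 11: demand=5,sold=1 ship[1->2]=1 ship[0->1]=1 prod=2 -> [15 4 1]
Step 12: demand=5,sold=1 ship[1->2]=1 ship[0->1]=1 prod=2 -> [16 4 1]
First stockout at step 5

5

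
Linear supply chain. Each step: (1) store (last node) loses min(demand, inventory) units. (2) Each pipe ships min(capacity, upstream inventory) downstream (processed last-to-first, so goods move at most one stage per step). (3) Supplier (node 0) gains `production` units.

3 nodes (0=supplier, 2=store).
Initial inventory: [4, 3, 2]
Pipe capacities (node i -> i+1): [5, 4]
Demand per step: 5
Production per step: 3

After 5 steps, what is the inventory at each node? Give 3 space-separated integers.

Step 1: demand=5,sold=2 ship[1->2]=3 ship[0->1]=4 prod=3 -> inv=[3 4 3]
Step 2: demand=5,sold=3 ship[1->2]=4 ship[0->1]=3 prod=3 -> inv=[3 3 4]
Step 3: demand=5,sold=4 ship[1->2]=3 ship[0->1]=3 prod=3 -> inv=[3 3 3]
Step 4: demand=5,sold=3 ship[1->2]=3 ship[0->1]=3 prod=3 -> inv=[3 3 3]
Step 5: demand=5,sold=3 ship[1->2]=3 ship[0->1]=3 prod=3 -> inv=[3 3 3]

3 3 3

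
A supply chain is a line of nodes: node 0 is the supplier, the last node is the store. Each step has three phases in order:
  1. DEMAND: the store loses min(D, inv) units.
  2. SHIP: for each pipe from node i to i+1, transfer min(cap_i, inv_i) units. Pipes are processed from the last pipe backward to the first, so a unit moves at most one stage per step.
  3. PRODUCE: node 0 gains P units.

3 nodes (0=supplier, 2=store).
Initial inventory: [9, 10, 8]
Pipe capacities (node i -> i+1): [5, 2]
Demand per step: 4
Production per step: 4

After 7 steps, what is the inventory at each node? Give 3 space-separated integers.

Step 1: demand=4,sold=4 ship[1->2]=2 ship[0->1]=5 prod=4 -> inv=[8 13 6]
Step 2: demand=4,sold=4 ship[1->2]=2 ship[0->1]=5 prod=4 -> inv=[7 16 4]
Step 3: demand=4,sold=4 ship[1->2]=2 ship[0->1]=5 prod=4 -> inv=[6 19 2]
Step 4: demand=4,sold=2 ship[1->2]=2 ship[0->1]=5 prod=4 -> inv=[5 22 2]
Step 5: demand=4,sold=2 ship[1->2]=2 ship[0->1]=5 prod=4 -> inv=[4 25 2]
Step 6: demand=4,sold=2 ship[1->2]=2 ship[0->1]=4 prod=4 -> inv=[4 27 2]
Step 7: demand=4,sold=2 ship[1->2]=2 ship[0->1]=4 prod=4 -> inv=[4 29 2]

4 29 2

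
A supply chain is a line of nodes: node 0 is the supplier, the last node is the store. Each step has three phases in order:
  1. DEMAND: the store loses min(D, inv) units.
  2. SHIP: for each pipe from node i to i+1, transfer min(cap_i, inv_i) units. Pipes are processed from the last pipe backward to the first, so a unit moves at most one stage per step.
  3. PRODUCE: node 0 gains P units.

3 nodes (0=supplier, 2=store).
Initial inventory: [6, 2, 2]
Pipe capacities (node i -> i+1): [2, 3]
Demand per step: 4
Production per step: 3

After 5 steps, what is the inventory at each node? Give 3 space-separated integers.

Step 1: demand=4,sold=2 ship[1->2]=2 ship[0->1]=2 prod=3 -> inv=[7 2 2]
Step 2: demand=4,sold=2 ship[1->2]=2 ship[0->1]=2 prod=3 -> inv=[8 2 2]
Step 3: demand=4,sold=2 ship[1->2]=2 ship[0->1]=2 prod=3 -> inv=[9 2 2]
Step 4: demand=4,sold=2 ship[1->2]=2 ship[0->1]=2 prod=3 -> inv=[10 2 2]
Step 5: demand=4,sold=2 ship[1->2]=2 ship[0->1]=2 prod=3 -> inv=[11 2 2]

11 2 2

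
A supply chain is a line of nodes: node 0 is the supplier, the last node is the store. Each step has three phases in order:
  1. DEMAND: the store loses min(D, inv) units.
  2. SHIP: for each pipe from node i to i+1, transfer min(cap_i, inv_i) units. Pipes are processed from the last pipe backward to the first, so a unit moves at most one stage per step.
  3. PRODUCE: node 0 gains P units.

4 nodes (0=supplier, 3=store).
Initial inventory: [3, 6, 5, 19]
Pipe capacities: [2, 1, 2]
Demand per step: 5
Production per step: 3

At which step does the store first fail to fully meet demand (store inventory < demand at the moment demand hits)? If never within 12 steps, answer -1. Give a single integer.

Step 1: demand=5,sold=5 ship[2->3]=2 ship[1->2]=1 ship[0->1]=2 prod=3 -> [4 7 4 16]
Step 2: demand=5,sold=5 ship[2->3]=2 ship[1->2]=1 ship[0->1]=2 prod=3 -> [5 8 3 13]
Step 3: demand=5,sold=5 ship[2->3]=2 ship[1->2]=1 ship[0->1]=2 prod=3 -> [6 9 2 10]
Step 4: demand=5,sold=5 ship[2->3]=2 ship[1->2]=1 ship[0->1]=2 prod=3 -> [7 10 1 7]
Step 5: demand=5,sold=5 ship[2->3]=1 ship[1->2]=1 ship[0->1]=2 prod=3 -> [8 11 1 3]
Step 6: demand=5,sold=3 ship[2->3]=1 ship[1->2]=1 ship[0->1]=2 prod=3 -> [9 12 1 1]
Step 7: demand=5,sold=1 ship[2->3]=1 ship[1->2]=1 ship[0->1]=2 prod=3 -> [10 13 1 1]
Step 8: demand=5,sold=1 ship[2->3]=1 ship[1->2]=1 ship[0->1]=2 prod=3 -> [11 14 1 1]
Step 9: demand=5,sold=1 ship[2->3]=1 ship[1->2]=1 ship[0->1]=2 prod=3 -> [12 15 1 1]
Step 10: demand=5,sold=1 ship[2->3]=1 ship[1->2]=1 ship[0->1]=2 prod=3 -> [13 16 1 1]
Step 11: demand=5,sold=1 ship[2->3]=1 ship[1->2]=1 ship[0->1]=2 prod=3 -> [14 17 1 1]
Step 12: demand=5,sold=1 ship[2->3]=1 ship[1->2]=1 ship[0->1]=2 prod=3 -> [15 18 1 1]
First stockout at step 6

6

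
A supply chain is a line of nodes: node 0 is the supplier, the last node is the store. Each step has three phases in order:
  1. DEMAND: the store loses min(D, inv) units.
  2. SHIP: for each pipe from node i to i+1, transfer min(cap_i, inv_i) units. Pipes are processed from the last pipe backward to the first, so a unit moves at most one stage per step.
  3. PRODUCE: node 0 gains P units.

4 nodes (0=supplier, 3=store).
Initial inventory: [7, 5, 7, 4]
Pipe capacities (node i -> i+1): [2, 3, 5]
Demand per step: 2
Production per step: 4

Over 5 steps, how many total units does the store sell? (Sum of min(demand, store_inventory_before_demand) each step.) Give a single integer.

Step 1: sold=2 (running total=2) -> [9 4 5 7]
Step 2: sold=2 (running total=4) -> [11 3 3 10]
Step 3: sold=2 (running total=6) -> [13 2 3 11]
Step 4: sold=2 (running total=8) -> [15 2 2 12]
Step 5: sold=2 (running total=10) -> [17 2 2 12]

Answer: 10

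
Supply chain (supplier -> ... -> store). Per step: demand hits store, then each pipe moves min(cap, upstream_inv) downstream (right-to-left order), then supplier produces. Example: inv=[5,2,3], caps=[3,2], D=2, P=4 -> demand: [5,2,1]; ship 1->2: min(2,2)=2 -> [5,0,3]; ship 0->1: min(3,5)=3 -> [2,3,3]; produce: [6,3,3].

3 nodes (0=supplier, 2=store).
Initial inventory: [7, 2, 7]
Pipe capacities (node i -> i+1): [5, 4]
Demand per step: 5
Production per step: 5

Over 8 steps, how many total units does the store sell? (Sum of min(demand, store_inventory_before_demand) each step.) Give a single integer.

Answer: 33

Derivation:
Step 1: sold=5 (running total=5) -> [7 5 4]
Step 2: sold=4 (running total=9) -> [7 6 4]
Step 3: sold=4 (running total=13) -> [7 7 4]
Step 4: sold=4 (running total=17) -> [7 8 4]
Step 5: sold=4 (running total=21) -> [7 9 4]
Step 6: sold=4 (running total=25) -> [7 10 4]
Step 7: sold=4 (running total=29) -> [7 11 4]
Step 8: sold=4 (running total=33) -> [7 12 4]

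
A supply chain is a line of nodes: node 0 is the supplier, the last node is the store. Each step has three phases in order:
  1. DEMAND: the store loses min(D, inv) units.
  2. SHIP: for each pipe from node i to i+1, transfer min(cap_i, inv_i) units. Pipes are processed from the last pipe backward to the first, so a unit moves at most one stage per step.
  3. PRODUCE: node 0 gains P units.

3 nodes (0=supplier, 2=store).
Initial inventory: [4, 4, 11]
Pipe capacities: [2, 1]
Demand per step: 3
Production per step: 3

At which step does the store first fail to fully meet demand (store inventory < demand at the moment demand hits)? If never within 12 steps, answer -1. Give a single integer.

Step 1: demand=3,sold=3 ship[1->2]=1 ship[0->1]=2 prod=3 -> [5 5 9]
Step 2: demand=3,sold=3 ship[1->2]=1 ship[0->1]=2 prod=3 -> [6 6 7]
Step 3: demand=3,sold=3 ship[1->2]=1 ship[0->1]=2 prod=3 -> [7 7 5]
Step 4: demand=3,sold=3 ship[1->2]=1 ship[0->1]=2 prod=3 -> [8 8 3]
Step 5: demand=3,sold=3 ship[1->2]=1 ship[0->1]=2 prod=3 -> [9 9 1]
Step 6: demand=3,sold=1 ship[1->2]=1 ship[0->1]=2 prod=3 -> [10 10 1]
Step 7: demand=3,sold=1 ship[1->2]=1 ship[0->1]=2 prod=3 -> [11 11 1]
Step 8: demand=3,sold=1 ship[1->2]=1 ship[0->1]=2 prod=3 -> [12 12 1]
Step 9: demand=3,sold=1 ship[1->2]=1 ship[0->1]=2 prod=3 -> [13 13 1]
Step 10: demand=3,sold=1 ship[1->2]=1 ship[0->1]=2 prod=3 -> [14 14 1]
Step 11: demand=3,sold=1 ship[1->2]=1 ship[0->1]=2 prod=3 -> [15 15 1]
Step 12: demand=3,sold=1 ship[1->2]=1 ship[0->1]=2 prod=3 -> [16 16 1]
First stockout at step 6

6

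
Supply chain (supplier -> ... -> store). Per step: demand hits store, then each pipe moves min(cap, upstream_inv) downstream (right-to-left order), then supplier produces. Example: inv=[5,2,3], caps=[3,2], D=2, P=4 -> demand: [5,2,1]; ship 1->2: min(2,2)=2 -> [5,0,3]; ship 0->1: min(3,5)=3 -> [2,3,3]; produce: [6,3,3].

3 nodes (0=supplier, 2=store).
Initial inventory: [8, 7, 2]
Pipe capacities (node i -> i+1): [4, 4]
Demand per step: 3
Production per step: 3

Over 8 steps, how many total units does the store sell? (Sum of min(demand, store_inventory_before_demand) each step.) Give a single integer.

Step 1: sold=2 (running total=2) -> [7 7 4]
Step 2: sold=3 (running total=5) -> [6 7 5]
Step 3: sold=3 (running total=8) -> [5 7 6]
Step 4: sold=3 (running total=11) -> [4 7 7]
Step 5: sold=3 (running total=14) -> [3 7 8]
Step 6: sold=3 (running total=17) -> [3 6 9]
Step 7: sold=3 (running total=20) -> [3 5 10]
Step 8: sold=3 (running total=23) -> [3 4 11]

Answer: 23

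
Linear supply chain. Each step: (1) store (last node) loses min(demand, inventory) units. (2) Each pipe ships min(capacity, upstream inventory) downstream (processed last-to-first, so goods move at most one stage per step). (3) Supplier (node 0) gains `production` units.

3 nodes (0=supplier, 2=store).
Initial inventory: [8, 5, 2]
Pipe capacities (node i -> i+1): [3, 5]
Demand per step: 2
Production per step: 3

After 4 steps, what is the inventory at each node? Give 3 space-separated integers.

Step 1: demand=2,sold=2 ship[1->2]=5 ship[0->1]=3 prod=3 -> inv=[8 3 5]
Step 2: demand=2,sold=2 ship[1->2]=3 ship[0->1]=3 prod=3 -> inv=[8 3 6]
Step 3: demand=2,sold=2 ship[1->2]=3 ship[0->1]=3 prod=3 -> inv=[8 3 7]
Step 4: demand=2,sold=2 ship[1->2]=3 ship[0->1]=3 prod=3 -> inv=[8 3 8]

8 3 8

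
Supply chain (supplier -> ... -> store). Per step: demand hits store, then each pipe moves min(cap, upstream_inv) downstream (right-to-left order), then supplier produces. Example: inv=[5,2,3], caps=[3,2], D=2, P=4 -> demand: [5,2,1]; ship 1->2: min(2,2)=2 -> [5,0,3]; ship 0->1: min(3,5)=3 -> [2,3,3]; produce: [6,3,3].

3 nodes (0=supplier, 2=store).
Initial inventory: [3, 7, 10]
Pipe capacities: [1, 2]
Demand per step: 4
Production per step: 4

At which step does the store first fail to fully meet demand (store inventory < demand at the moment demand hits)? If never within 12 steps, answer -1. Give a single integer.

Step 1: demand=4,sold=4 ship[1->2]=2 ship[0->1]=1 prod=4 -> [6 6 8]
Step 2: demand=4,sold=4 ship[1->2]=2 ship[0->1]=1 prod=4 -> [9 5 6]
Step 3: demand=4,sold=4 ship[1->2]=2 ship[0->1]=1 prod=4 -> [12 4 4]
Step 4: demand=4,sold=4 ship[1->2]=2 ship[0->1]=1 prod=4 -> [15 3 2]
Step 5: demand=4,sold=2 ship[1->2]=2 ship[0->1]=1 prod=4 -> [18 2 2]
Step 6: demand=4,sold=2 ship[1->2]=2 ship[0->1]=1 prod=4 -> [21 1 2]
Step 7: demand=4,sold=2 ship[1->2]=1 ship[0->1]=1 prod=4 -> [24 1 1]
Step 8: demand=4,sold=1 ship[1->2]=1 ship[0->1]=1 prod=4 -> [27 1 1]
Step 9: demand=4,sold=1 ship[1->2]=1 ship[0->1]=1 prod=4 -> [30 1 1]
Step 10: demand=4,sold=1 ship[1->2]=1 ship[0->1]=1 prod=4 -> [33 1 1]
Step 11: demand=4,sold=1 ship[1->2]=1 ship[0->1]=1 prod=4 -> [36 1 1]
Step 12: demand=4,sold=1 ship[1->2]=1 ship[0->1]=1 prod=4 -> [39 1 1]
First stockout at step 5

5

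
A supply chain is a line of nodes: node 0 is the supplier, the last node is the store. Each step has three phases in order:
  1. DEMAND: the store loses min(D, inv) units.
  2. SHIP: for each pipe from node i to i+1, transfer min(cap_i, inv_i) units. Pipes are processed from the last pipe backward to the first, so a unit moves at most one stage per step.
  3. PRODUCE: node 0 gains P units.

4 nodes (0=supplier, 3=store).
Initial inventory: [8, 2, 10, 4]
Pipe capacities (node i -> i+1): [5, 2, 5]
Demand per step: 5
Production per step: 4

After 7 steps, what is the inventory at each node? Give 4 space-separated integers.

Step 1: demand=5,sold=4 ship[2->3]=5 ship[1->2]=2 ship[0->1]=5 prod=4 -> inv=[7 5 7 5]
Step 2: demand=5,sold=5 ship[2->3]=5 ship[1->2]=2 ship[0->1]=5 prod=4 -> inv=[6 8 4 5]
Step 3: demand=5,sold=5 ship[2->3]=4 ship[1->2]=2 ship[0->1]=5 prod=4 -> inv=[5 11 2 4]
Step 4: demand=5,sold=4 ship[2->3]=2 ship[1->2]=2 ship[0->1]=5 prod=4 -> inv=[4 14 2 2]
Step 5: demand=5,sold=2 ship[2->3]=2 ship[1->2]=2 ship[0->1]=4 prod=4 -> inv=[4 16 2 2]
Step 6: demand=5,sold=2 ship[2->3]=2 ship[1->2]=2 ship[0->1]=4 prod=4 -> inv=[4 18 2 2]
Step 7: demand=5,sold=2 ship[2->3]=2 ship[1->2]=2 ship[0->1]=4 prod=4 -> inv=[4 20 2 2]

4 20 2 2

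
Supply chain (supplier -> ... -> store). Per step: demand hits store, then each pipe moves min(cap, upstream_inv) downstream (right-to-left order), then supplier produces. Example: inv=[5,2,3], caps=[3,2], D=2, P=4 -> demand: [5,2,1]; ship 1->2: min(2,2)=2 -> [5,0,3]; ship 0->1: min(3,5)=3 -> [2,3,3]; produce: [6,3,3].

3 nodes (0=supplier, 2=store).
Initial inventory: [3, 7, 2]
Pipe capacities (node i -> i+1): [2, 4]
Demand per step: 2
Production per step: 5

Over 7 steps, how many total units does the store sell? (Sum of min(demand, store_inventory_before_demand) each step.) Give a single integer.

Step 1: sold=2 (running total=2) -> [6 5 4]
Step 2: sold=2 (running total=4) -> [9 3 6]
Step 3: sold=2 (running total=6) -> [12 2 7]
Step 4: sold=2 (running total=8) -> [15 2 7]
Step 5: sold=2 (running total=10) -> [18 2 7]
Step 6: sold=2 (running total=12) -> [21 2 7]
Step 7: sold=2 (running total=14) -> [24 2 7]

Answer: 14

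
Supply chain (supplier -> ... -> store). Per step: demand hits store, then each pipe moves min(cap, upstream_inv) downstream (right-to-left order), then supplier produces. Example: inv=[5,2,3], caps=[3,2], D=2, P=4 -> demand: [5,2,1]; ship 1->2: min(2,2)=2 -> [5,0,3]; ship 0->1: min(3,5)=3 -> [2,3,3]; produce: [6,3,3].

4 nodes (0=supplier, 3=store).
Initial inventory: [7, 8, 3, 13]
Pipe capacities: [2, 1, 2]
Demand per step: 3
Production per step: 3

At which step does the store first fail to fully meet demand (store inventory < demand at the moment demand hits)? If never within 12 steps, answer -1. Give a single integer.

Step 1: demand=3,sold=3 ship[2->3]=2 ship[1->2]=1 ship[0->1]=2 prod=3 -> [8 9 2 12]
Step 2: demand=3,sold=3 ship[2->3]=2 ship[1->2]=1 ship[0->1]=2 prod=3 -> [9 10 1 11]
Step 3: demand=3,sold=3 ship[2->3]=1 ship[1->2]=1 ship[0->1]=2 prod=3 -> [10 11 1 9]
Step 4: demand=3,sold=3 ship[2->3]=1 ship[1->2]=1 ship[0->1]=2 prod=3 -> [11 12 1 7]
Step 5: demand=3,sold=3 ship[2->3]=1 ship[1->2]=1 ship[0->1]=2 prod=3 -> [12 13 1 5]
Step 6: demand=3,sold=3 ship[2->3]=1 ship[1->2]=1 ship[0->1]=2 prod=3 -> [13 14 1 3]
Step 7: demand=3,sold=3 ship[2->3]=1 ship[1->2]=1 ship[0->1]=2 prod=3 -> [14 15 1 1]
Step 8: demand=3,sold=1 ship[2->3]=1 ship[1->2]=1 ship[0->1]=2 prod=3 -> [15 16 1 1]
Step 9: demand=3,sold=1 ship[2->3]=1 ship[1->2]=1 ship[0->1]=2 prod=3 -> [16 17 1 1]
Step 10: demand=3,sold=1 ship[2->3]=1 ship[1->2]=1 ship[0->1]=2 prod=3 -> [17 18 1 1]
Step 11: demand=3,sold=1 ship[2->3]=1 ship[1->2]=1 ship[0->1]=2 prod=3 -> [18 19 1 1]
Step 12: demand=3,sold=1 ship[2->3]=1 ship[1->2]=1 ship[0->1]=2 prod=3 -> [19 20 1 1]
First stockout at step 8

8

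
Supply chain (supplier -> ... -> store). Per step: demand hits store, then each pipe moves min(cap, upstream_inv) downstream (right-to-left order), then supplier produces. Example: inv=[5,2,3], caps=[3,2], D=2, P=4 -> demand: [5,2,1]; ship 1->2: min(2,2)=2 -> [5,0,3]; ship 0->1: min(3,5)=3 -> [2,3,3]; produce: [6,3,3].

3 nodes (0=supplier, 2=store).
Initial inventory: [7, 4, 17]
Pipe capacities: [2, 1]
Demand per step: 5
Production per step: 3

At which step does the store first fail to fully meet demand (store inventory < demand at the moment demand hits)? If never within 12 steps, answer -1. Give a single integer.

Step 1: demand=5,sold=5 ship[1->2]=1 ship[0->1]=2 prod=3 -> [8 5 13]
Step 2: demand=5,sold=5 ship[1->2]=1 ship[0->1]=2 prod=3 -> [9 6 9]
Step 3: demand=5,sold=5 ship[1->2]=1 ship[0->1]=2 prod=3 -> [10 7 5]
Step 4: demand=5,sold=5 ship[1->2]=1 ship[0->1]=2 prod=3 -> [11 8 1]
Step 5: demand=5,sold=1 ship[1->2]=1 ship[0->1]=2 prod=3 -> [12 9 1]
Step 6: demand=5,sold=1 ship[1->2]=1 ship[0->1]=2 prod=3 -> [13 10 1]
Step 7: demand=5,sold=1 ship[1->2]=1 ship[0->1]=2 prod=3 -> [14 11 1]
Step 8: demand=5,sold=1 ship[1->2]=1 ship[0->1]=2 prod=3 -> [15 12 1]
Step 9: demand=5,sold=1 ship[1->2]=1 ship[0->1]=2 prod=3 -> [16 13 1]
Step 10: demand=5,sold=1 ship[1->2]=1 ship[0->1]=2 prod=3 -> [17 14 1]
Step 11: demand=5,sold=1 ship[1->2]=1 ship[0->1]=2 prod=3 -> [18 15 1]
Step 12: demand=5,sold=1 ship[1->2]=1 ship[0->1]=2 prod=3 -> [19 16 1]
First stockout at step 5

5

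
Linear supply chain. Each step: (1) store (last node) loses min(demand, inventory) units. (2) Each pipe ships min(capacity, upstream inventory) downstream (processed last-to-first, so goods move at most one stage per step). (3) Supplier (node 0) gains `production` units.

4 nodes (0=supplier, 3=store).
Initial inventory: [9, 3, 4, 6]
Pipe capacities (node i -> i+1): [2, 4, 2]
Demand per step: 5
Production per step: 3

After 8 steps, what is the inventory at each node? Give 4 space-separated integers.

Step 1: demand=5,sold=5 ship[2->3]=2 ship[1->2]=3 ship[0->1]=2 prod=3 -> inv=[10 2 5 3]
Step 2: demand=5,sold=3 ship[2->3]=2 ship[1->2]=2 ship[0->1]=2 prod=3 -> inv=[11 2 5 2]
Step 3: demand=5,sold=2 ship[2->3]=2 ship[1->2]=2 ship[0->1]=2 prod=3 -> inv=[12 2 5 2]
Step 4: demand=5,sold=2 ship[2->3]=2 ship[1->2]=2 ship[0->1]=2 prod=3 -> inv=[13 2 5 2]
Step 5: demand=5,sold=2 ship[2->3]=2 ship[1->2]=2 ship[0->1]=2 prod=3 -> inv=[14 2 5 2]
Step 6: demand=5,sold=2 ship[2->3]=2 ship[1->2]=2 ship[0->1]=2 prod=3 -> inv=[15 2 5 2]
Step 7: demand=5,sold=2 ship[2->3]=2 ship[1->2]=2 ship[0->1]=2 prod=3 -> inv=[16 2 5 2]
Step 8: demand=5,sold=2 ship[2->3]=2 ship[1->2]=2 ship[0->1]=2 prod=3 -> inv=[17 2 5 2]

17 2 5 2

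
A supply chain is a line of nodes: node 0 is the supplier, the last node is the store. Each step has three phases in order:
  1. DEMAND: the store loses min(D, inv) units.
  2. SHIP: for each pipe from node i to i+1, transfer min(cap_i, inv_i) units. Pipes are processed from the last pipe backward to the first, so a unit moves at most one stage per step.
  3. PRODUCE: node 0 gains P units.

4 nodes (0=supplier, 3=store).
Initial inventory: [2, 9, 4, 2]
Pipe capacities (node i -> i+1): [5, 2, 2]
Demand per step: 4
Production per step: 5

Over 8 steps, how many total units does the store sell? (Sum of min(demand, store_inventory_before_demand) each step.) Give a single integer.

Answer: 16

Derivation:
Step 1: sold=2 (running total=2) -> [5 9 4 2]
Step 2: sold=2 (running total=4) -> [5 12 4 2]
Step 3: sold=2 (running total=6) -> [5 15 4 2]
Step 4: sold=2 (running total=8) -> [5 18 4 2]
Step 5: sold=2 (running total=10) -> [5 21 4 2]
Step 6: sold=2 (running total=12) -> [5 24 4 2]
Step 7: sold=2 (running total=14) -> [5 27 4 2]
Step 8: sold=2 (running total=16) -> [5 30 4 2]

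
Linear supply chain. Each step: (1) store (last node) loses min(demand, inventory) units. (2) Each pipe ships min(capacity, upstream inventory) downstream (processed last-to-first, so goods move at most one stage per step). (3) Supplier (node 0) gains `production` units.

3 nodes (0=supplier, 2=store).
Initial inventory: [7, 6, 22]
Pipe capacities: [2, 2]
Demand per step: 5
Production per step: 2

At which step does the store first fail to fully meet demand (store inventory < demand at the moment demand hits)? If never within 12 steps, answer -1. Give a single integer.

Step 1: demand=5,sold=5 ship[1->2]=2 ship[0->1]=2 prod=2 -> [7 6 19]
Step 2: demand=5,sold=5 ship[1->2]=2 ship[0->1]=2 prod=2 -> [7 6 16]
Step 3: demand=5,sold=5 ship[1->2]=2 ship[0->1]=2 prod=2 -> [7 6 13]
Step 4: demand=5,sold=5 ship[1->2]=2 ship[0->1]=2 prod=2 -> [7 6 10]
Step 5: demand=5,sold=5 ship[1->2]=2 ship[0->1]=2 prod=2 -> [7 6 7]
Step 6: demand=5,sold=5 ship[1->2]=2 ship[0->1]=2 prod=2 -> [7 6 4]
Step 7: demand=5,sold=4 ship[1->2]=2 ship[0->1]=2 prod=2 -> [7 6 2]
Step 8: demand=5,sold=2 ship[1->2]=2 ship[0->1]=2 prod=2 -> [7 6 2]
Step 9: demand=5,sold=2 ship[1->2]=2 ship[0->1]=2 prod=2 -> [7 6 2]
Step 10: demand=5,sold=2 ship[1->2]=2 ship[0->1]=2 prod=2 -> [7 6 2]
Step 11: demand=5,sold=2 ship[1->2]=2 ship[0->1]=2 prod=2 -> [7 6 2]
Step 12: demand=5,sold=2 ship[1->2]=2 ship[0->1]=2 prod=2 -> [7 6 2]
First stockout at step 7

7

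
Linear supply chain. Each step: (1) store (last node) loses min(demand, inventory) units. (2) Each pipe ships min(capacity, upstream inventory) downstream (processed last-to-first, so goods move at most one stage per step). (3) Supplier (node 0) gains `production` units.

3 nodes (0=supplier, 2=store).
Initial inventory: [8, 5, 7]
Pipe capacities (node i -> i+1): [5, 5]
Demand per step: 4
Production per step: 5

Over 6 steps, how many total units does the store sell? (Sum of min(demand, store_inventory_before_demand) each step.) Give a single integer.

Answer: 24

Derivation:
Step 1: sold=4 (running total=4) -> [8 5 8]
Step 2: sold=4 (running total=8) -> [8 5 9]
Step 3: sold=4 (running total=12) -> [8 5 10]
Step 4: sold=4 (running total=16) -> [8 5 11]
Step 5: sold=4 (running total=20) -> [8 5 12]
Step 6: sold=4 (running total=24) -> [8 5 13]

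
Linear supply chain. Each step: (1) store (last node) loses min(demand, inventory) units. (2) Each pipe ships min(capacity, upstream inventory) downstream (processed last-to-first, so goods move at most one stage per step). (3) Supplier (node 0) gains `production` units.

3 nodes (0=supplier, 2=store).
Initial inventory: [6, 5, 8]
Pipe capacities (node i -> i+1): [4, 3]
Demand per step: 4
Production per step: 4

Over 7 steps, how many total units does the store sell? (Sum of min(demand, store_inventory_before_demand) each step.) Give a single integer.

Step 1: sold=4 (running total=4) -> [6 6 7]
Step 2: sold=4 (running total=8) -> [6 7 6]
Step 3: sold=4 (running total=12) -> [6 8 5]
Step 4: sold=4 (running total=16) -> [6 9 4]
Step 5: sold=4 (running total=20) -> [6 10 3]
Step 6: sold=3 (running total=23) -> [6 11 3]
Step 7: sold=3 (running total=26) -> [6 12 3]

Answer: 26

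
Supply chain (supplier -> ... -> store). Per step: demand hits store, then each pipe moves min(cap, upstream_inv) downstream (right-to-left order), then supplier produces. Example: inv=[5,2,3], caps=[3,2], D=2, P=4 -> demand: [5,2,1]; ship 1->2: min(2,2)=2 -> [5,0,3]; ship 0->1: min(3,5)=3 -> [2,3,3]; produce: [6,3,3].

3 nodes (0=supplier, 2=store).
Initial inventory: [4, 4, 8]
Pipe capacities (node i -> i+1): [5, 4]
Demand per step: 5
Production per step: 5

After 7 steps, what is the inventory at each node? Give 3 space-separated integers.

Step 1: demand=5,sold=5 ship[1->2]=4 ship[0->1]=4 prod=5 -> inv=[5 4 7]
Step 2: demand=5,sold=5 ship[1->2]=4 ship[0->1]=5 prod=5 -> inv=[5 5 6]
Step 3: demand=5,sold=5 ship[1->2]=4 ship[0->1]=5 prod=5 -> inv=[5 6 5]
Step 4: demand=5,sold=5 ship[1->2]=4 ship[0->1]=5 prod=5 -> inv=[5 7 4]
Step 5: demand=5,sold=4 ship[1->2]=4 ship[0->1]=5 prod=5 -> inv=[5 8 4]
Step 6: demand=5,sold=4 ship[1->2]=4 ship[0->1]=5 prod=5 -> inv=[5 9 4]
Step 7: demand=5,sold=4 ship[1->2]=4 ship[0->1]=5 prod=5 -> inv=[5 10 4]

5 10 4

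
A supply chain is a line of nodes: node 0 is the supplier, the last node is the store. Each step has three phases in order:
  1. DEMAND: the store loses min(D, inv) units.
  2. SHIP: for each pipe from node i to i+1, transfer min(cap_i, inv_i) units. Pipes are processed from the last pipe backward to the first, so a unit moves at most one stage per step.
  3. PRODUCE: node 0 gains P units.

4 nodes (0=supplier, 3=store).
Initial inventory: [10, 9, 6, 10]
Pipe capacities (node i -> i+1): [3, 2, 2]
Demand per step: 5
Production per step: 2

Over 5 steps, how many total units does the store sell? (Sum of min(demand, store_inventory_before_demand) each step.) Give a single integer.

Step 1: sold=5 (running total=5) -> [9 10 6 7]
Step 2: sold=5 (running total=10) -> [8 11 6 4]
Step 3: sold=4 (running total=14) -> [7 12 6 2]
Step 4: sold=2 (running total=16) -> [6 13 6 2]
Step 5: sold=2 (running total=18) -> [5 14 6 2]

Answer: 18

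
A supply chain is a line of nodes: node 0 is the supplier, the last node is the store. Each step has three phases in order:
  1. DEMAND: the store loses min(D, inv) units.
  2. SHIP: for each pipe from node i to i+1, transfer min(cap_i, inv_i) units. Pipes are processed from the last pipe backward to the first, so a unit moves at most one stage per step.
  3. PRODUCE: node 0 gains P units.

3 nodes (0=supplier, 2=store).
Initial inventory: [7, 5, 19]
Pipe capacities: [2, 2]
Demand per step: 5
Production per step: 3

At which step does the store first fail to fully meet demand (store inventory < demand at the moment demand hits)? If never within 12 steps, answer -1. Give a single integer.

Step 1: demand=5,sold=5 ship[1->2]=2 ship[0->1]=2 prod=3 -> [8 5 16]
Step 2: demand=5,sold=5 ship[1->2]=2 ship[0->1]=2 prod=3 -> [9 5 13]
Step 3: demand=5,sold=5 ship[1->2]=2 ship[0->1]=2 prod=3 -> [10 5 10]
Step 4: demand=5,sold=5 ship[1->2]=2 ship[0->1]=2 prod=3 -> [11 5 7]
Step 5: demand=5,sold=5 ship[1->2]=2 ship[0->1]=2 prod=3 -> [12 5 4]
Step 6: demand=5,sold=4 ship[1->2]=2 ship[0->1]=2 prod=3 -> [13 5 2]
Step 7: demand=5,sold=2 ship[1->2]=2 ship[0->1]=2 prod=3 -> [14 5 2]
Step 8: demand=5,sold=2 ship[1->2]=2 ship[0->1]=2 prod=3 -> [15 5 2]
Step 9: demand=5,sold=2 ship[1->2]=2 ship[0->1]=2 prod=3 -> [16 5 2]
Step 10: demand=5,sold=2 ship[1->2]=2 ship[0->1]=2 prod=3 -> [17 5 2]
Step 11: demand=5,sold=2 ship[1->2]=2 ship[0->1]=2 prod=3 -> [18 5 2]
Step 12: demand=5,sold=2 ship[1->2]=2 ship[0->1]=2 prod=3 -> [19 5 2]
First stockout at step 6

6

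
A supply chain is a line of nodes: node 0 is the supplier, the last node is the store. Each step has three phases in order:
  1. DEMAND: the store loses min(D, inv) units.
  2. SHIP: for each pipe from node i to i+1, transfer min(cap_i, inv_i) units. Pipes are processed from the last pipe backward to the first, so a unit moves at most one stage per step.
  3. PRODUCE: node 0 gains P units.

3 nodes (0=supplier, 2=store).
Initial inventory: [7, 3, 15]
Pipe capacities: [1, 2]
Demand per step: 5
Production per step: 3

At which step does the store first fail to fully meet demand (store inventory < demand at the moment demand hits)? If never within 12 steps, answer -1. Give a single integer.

Step 1: demand=5,sold=5 ship[1->2]=2 ship[0->1]=1 prod=3 -> [9 2 12]
Step 2: demand=5,sold=5 ship[1->2]=2 ship[0->1]=1 prod=3 -> [11 1 9]
Step 3: demand=5,sold=5 ship[1->2]=1 ship[0->1]=1 prod=3 -> [13 1 5]
Step 4: demand=5,sold=5 ship[1->2]=1 ship[0->1]=1 prod=3 -> [15 1 1]
Step 5: demand=5,sold=1 ship[1->2]=1 ship[0->1]=1 prod=3 -> [17 1 1]
Step 6: demand=5,sold=1 ship[1->2]=1 ship[0->1]=1 prod=3 -> [19 1 1]
Step 7: demand=5,sold=1 ship[1->2]=1 ship[0->1]=1 prod=3 -> [21 1 1]
Step 8: demand=5,sold=1 ship[1->2]=1 ship[0->1]=1 prod=3 -> [23 1 1]
Step 9: demand=5,sold=1 ship[1->2]=1 ship[0->1]=1 prod=3 -> [25 1 1]
Step 10: demand=5,sold=1 ship[1->2]=1 ship[0->1]=1 prod=3 -> [27 1 1]
Step 11: demand=5,sold=1 ship[1->2]=1 ship[0->1]=1 prod=3 -> [29 1 1]
Step 12: demand=5,sold=1 ship[1->2]=1 ship[0->1]=1 prod=3 -> [31 1 1]
First stockout at step 5

5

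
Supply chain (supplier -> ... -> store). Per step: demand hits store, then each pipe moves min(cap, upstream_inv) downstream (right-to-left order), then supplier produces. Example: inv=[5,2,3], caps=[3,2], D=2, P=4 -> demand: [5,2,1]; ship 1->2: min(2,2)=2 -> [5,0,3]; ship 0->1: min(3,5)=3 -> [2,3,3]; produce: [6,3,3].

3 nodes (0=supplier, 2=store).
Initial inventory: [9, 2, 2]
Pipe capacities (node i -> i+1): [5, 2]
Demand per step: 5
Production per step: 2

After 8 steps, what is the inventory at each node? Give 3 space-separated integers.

Step 1: demand=5,sold=2 ship[1->2]=2 ship[0->1]=5 prod=2 -> inv=[6 5 2]
Step 2: demand=5,sold=2 ship[1->2]=2 ship[0->1]=5 prod=2 -> inv=[3 8 2]
Step 3: demand=5,sold=2 ship[1->2]=2 ship[0->1]=3 prod=2 -> inv=[2 9 2]
Step 4: demand=5,sold=2 ship[1->2]=2 ship[0->1]=2 prod=2 -> inv=[2 9 2]
Step 5: demand=5,sold=2 ship[1->2]=2 ship[0->1]=2 prod=2 -> inv=[2 9 2]
Step 6: demand=5,sold=2 ship[1->2]=2 ship[0->1]=2 prod=2 -> inv=[2 9 2]
Step 7: demand=5,sold=2 ship[1->2]=2 ship[0->1]=2 prod=2 -> inv=[2 9 2]
Step 8: demand=5,sold=2 ship[1->2]=2 ship[0->1]=2 prod=2 -> inv=[2 9 2]

2 9 2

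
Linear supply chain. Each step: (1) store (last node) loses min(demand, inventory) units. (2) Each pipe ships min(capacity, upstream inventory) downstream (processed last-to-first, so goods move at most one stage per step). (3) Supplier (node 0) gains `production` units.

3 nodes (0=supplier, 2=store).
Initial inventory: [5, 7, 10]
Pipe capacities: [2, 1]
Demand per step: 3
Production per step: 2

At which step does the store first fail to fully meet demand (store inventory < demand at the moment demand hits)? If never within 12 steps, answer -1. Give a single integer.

Step 1: demand=3,sold=3 ship[1->2]=1 ship[0->1]=2 prod=2 -> [5 8 8]
Step 2: demand=3,sold=3 ship[1->2]=1 ship[0->1]=2 prod=2 -> [5 9 6]
Step 3: demand=3,sold=3 ship[1->2]=1 ship[0->1]=2 prod=2 -> [5 10 4]
Step 4: demand=3,sold=3 ship[1->2]=1 ship[0->1]=2 prod=2 -> [5 11 2]
Step 5: demand=3,sold=2 ship[1->2]=1 ship[0->1]=2 prod=2 -> [5 12 1]
Step 6: demand=3,sold=1 ship[1->2]=1 ship[0->1]=2 prod=2 -> [5 13 1]
Step 7: demand=3,sold=1 ship[1->2]=1 ship[0->1]=2 prod=2 -> [5 14 1]
Step 8: demand=3,sold=1 ship[1->2]=1 ship[0->1]=2 prod=2 -> [5 15 1]
Step 9: demand=3,sold=1 ship[1->2]=1 ship[0->1]=2 prod=2 -> [5 16 1]
Step 10: demand=3,sold=1 ship[1->2]=1 ship[0->1]=2 prod=2 -> [5 17 1]
Step 11: demand=3,sold=1 ship[1->2]=1 ship[0->1]=2 prod=2 -> [5 18 1]
Step 12: demand=3,sold=1 ship[1->2]=1 ship[0->1]=2 prod=2 -> [5 19 1]
First stockout at step 5

5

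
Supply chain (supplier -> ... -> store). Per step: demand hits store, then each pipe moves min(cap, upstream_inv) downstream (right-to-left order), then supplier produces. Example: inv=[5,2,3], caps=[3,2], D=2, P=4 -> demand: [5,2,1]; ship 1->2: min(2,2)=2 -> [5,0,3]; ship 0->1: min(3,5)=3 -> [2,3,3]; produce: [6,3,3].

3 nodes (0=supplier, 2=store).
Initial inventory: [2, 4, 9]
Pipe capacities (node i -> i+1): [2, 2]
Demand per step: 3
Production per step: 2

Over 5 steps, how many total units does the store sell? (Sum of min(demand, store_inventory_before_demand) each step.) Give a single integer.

Step 1: sold=3 (running total=3) -> [2 4 8]
Step 2: sold=3 (running total=6) -> [2 4 7]
Step 3: sold=3 (running total=9) -> [2 4 6]
Step 4: sold=3 (running total=12) -> [2 4 5]
Step 5: sold=3 (running total=15) -> [2 4 4]

Answer: 15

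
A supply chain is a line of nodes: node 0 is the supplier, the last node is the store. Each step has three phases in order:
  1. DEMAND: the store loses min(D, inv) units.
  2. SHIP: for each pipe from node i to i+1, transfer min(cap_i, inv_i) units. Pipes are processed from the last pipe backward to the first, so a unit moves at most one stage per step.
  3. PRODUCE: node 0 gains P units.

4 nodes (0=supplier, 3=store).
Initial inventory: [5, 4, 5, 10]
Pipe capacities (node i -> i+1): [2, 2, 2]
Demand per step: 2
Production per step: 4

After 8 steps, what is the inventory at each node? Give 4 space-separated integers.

Step 1: demand=2,sold=2 ship[2->3]=2 ship[1->2]=2 ship[0->1]=2 prod=4 -> inv=[7 4 5 10]
Step 2: demand=2,sold=2 ship[2->3]=2 ship[1->2]=2 ship[0->1]=2 prod=4 -> inv=[9 4 5 10]
Step 3: demand=2,sold=2 ship[2->3]=2 ship[1->2]=2 ship[0->1]=2 prod=4 -> inv=[11 4 5 10]
Step 4: demand=2,sold=2 ship[2->3]=2 ship[1->2]=2 ship[0->1]=2 prod=4 -> inv=[13 4 5 10]
Step 5: demand=2,sold=2 ship[2->3]=2 ship[1->2]=2 ship[0->1]=2 prod=4 -> inv=[15 4 5 10]
Step 6: demand=2,sold=2 ship[2->3]=2 ship[1->2]=2 ship[0->1]=2 prod=4 -> inv=[17 4 5 10]
Step 7: demand=2,sold=2 ship[2->3]=2 ship[1->2]=2 ship[0->1]=2 prod=4 -> inv=[19 4 5 10]
Step 8: demand=2,sold=2 ship[2->3]=2 ship[1->2]=2 ship[0->1]=2 prod=4 -> inv=[21 4 5 10]

21 4 5 10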